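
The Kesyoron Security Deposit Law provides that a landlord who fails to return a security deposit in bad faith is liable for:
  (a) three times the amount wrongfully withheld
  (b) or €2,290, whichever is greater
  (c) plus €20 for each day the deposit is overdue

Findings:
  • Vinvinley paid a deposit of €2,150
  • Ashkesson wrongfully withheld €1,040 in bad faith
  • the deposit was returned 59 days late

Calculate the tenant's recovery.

€4,300

Trebled: 3 × €1,040 = €3,120
Minimum €2,290: €3,120 meets the minimum, no increase.
Late-return penalty: 59 × €20 = €1,180
Damages plus late penalty: €3,120 + €1,180 = €4,300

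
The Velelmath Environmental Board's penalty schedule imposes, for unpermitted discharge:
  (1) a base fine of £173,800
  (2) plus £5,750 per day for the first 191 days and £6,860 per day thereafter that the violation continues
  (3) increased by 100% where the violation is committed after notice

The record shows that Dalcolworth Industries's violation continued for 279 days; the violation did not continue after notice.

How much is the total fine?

£1,875,730

First 191 days: 191 × £5,750 = £1,098,250
Remaining days: (279 − 191) × £6,860 = £603,680
Per-day component: £1,098,250 + £603,680 = £1,701,930
Base plus per-day: £173,800 + £1,701,930 = £1,875,730
The violation did not continue after notice: no 100% increase.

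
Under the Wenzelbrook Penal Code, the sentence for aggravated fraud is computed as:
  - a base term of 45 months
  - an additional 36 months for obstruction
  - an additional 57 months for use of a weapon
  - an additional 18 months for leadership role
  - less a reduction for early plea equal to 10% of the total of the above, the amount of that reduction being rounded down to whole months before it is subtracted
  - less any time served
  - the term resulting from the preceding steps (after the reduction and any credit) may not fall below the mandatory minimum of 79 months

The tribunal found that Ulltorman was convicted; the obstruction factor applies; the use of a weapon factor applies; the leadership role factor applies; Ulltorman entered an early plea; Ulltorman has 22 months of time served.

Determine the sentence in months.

Sentence: 119 months

Obstruction enhancement: +36 months
Use of a weapon enhancement: +57 months
Leadership role enhancement: +18 months
Adjusted term: 45 months + 36 months + 57 months + 18 months = 156 months
Early plea reduction: 10% of 156 months = 15 months (rounded down)
After reduction: 156 − 15 = 141 months
Less time served: 141 months − 22 months = 119 months
Minimum 79 months: 119 months meets the minimum, no increase.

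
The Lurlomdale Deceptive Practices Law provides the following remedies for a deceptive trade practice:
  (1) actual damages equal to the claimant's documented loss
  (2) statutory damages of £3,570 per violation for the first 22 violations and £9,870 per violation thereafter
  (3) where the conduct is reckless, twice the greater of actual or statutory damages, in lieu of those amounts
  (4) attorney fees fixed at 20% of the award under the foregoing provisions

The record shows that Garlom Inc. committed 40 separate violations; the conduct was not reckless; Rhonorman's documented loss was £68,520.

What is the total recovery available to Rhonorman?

First 22 violations: 22 × £3,570 = £78,540
Remaining violations: (40 − 22) × £9,870 = £177,660
Statutory damages: £78,540 + £177,660 = £256,200
Conduct not reckless: the in-lieu enhancement does not apply.
Actual plus statutory damages: £68,520 + £256,200 = £324,720
Attorney fees: 20% of £324,720 = £64,944
Total recovery: £324,720 + £64,944 = £389,664

Total recovery: £389,664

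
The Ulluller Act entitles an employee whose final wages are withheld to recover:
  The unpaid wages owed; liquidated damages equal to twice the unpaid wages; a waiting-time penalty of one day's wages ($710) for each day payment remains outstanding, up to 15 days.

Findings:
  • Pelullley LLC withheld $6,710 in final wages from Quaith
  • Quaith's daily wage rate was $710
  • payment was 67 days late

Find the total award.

$30,780

Doubled: 2 × $6,710 = $13,420
Penalty days: min(67, 15) = 15
Waiting-time penalty: 15 × $710 = $10,650
Total award: $6,710 + $13,420 + $10,650 = $30,780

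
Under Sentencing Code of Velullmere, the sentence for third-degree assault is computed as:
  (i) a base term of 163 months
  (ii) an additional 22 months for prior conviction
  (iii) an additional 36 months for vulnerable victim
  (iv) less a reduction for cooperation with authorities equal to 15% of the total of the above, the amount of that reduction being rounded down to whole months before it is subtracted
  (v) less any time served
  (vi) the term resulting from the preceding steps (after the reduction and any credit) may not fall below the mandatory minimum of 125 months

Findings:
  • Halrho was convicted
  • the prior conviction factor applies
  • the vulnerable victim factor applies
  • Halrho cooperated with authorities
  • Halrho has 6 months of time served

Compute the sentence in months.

Prior conviction enhancement: +22 months
Vulnerable victim enhancement: +36 months
Adjusted term: 163 months + 22 months + 36 months = 221 months
Cooperation with authorities reduction: 15% of 221 months = 33 months (rounded down)
After reduction: 221 − 33 = 188 months
Less time served: 188 months − 6 months = 182 months
Minimum 125 months: 182 months meets the minimum, no increase.

182 months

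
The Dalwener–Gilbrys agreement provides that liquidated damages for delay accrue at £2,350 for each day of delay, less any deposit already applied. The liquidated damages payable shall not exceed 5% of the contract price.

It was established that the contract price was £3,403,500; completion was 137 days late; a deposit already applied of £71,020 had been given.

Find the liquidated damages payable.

Per-day damages: 137 × £2,350 = £321,950
Less deposit already applied: £321,950 − £71,020 = £250,930
Cap: 5% of £3,403,500 = £170,175
Cap at £170,175: £250,930 exceeds the cap → £170,175

Liquidated damages: £170,175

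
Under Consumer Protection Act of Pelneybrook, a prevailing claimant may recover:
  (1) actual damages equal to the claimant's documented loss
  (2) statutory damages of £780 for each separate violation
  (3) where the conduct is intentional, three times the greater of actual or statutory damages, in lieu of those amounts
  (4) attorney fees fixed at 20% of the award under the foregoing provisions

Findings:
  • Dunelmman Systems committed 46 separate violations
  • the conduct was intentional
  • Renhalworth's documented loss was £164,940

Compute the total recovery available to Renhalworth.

Total recovery: £593,784

Statutory damages: 46 × £780 = £35,880
Greater of actual damages (£164,940) or statutory damages (£35,880): £164,940
Trebled: 3 × £164,940 = £494,820
Attorney fees: 20% of £494,820 = £98,964
Total recovery: £494,820 + £98,964 = £593,784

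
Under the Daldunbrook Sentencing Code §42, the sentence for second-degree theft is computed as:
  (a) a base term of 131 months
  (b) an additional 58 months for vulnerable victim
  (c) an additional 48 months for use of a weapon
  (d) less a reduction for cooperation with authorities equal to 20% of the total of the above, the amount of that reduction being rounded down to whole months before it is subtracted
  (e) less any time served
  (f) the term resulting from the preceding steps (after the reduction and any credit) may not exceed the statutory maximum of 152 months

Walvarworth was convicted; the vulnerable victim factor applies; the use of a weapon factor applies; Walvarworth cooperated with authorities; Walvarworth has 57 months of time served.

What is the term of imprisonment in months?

Vulnerable victim enhancement: +58 months
Use of a weapon enhancement: +48 months
Adjusted term: 131 months + 58 months + 48 months = 237 months
Cooperation with authorities reduction: 20% of 237 months = 47 months (rounded down)
After reduction: 237 − 47 = 190 months
Less time served: 190 months − 57 months = 133 months
Cap at 152 months: 133 months is within the cap, no reduction.

133 months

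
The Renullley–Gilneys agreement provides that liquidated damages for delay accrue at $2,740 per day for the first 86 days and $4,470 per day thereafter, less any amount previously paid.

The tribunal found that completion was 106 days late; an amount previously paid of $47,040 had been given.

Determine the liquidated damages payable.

First 86 days: 86 × $2,740 = $235,640
Remaining days: (106 − 86) × $4,470 = $89,400
Accrued per-day damages: $235,640 + $89,400 = $325,040
Less amount previously paid: $325,040 − $47,040 = $278,000

Liquidated damages: $278,000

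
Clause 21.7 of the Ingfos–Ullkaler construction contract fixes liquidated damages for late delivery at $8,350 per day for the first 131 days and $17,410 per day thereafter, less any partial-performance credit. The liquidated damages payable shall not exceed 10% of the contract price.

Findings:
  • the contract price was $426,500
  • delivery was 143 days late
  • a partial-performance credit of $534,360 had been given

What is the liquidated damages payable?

First 131 days: 131 × $8,350 = $1,093,850
Remaining days: (143 − 131) × $17,410 = $208,920
Accrued per-day damages: $1,093,850 + $208,920 = $1,302,770
Less partial-performance credit: $1,302,770 − $534,360 = $768,410
Cap: 10% of $426,500 = $42,650
Cap at $42,650: $768,410 exceeds the cap → $42,650

$42,650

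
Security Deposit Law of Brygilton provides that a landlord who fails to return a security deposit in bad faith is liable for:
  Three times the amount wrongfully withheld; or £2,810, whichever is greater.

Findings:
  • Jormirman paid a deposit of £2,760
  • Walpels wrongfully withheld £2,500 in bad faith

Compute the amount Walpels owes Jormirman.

£7,500

Trebled: 3 × £2,500 = £7,500
Minimum £2,810: £7,500 meets the minimum, no increase.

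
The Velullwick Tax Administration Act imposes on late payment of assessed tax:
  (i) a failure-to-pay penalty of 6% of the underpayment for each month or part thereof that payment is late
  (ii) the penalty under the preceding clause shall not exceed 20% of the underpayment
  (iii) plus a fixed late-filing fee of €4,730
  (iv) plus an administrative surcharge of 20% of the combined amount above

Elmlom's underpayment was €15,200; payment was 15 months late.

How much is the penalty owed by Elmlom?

Penalty: €9,324

Accrued rate: 6% × 15 = 90%, capped at 20% → 20%
Failure-to-pay penalty: 20% of €15,200 = €3,040
Penalty before surcharge: €3,040 + €4,730 = €7,770
Administrative surcharge: 20% of €7,770 = €1,554
Total penalty: €7,770 + €1,554 = €9,324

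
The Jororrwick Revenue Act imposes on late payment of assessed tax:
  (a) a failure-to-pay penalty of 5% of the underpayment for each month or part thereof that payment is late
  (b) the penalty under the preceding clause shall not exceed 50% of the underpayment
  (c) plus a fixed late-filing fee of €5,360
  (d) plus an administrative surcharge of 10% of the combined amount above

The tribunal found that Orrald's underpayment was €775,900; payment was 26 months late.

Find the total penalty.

Accrued rate: 5% × 26 = 130%, capped at 50% → 50%
Failure-to-pay penalty: 50% of €775,900 = €387,950
Penalty before surcharge: €387,950 + €5,360 = €393,310
Administrative surcharge: 10% of €393,310 = €39,331
Total penalty: €393,310 + €39,331 = €432,641

€432,641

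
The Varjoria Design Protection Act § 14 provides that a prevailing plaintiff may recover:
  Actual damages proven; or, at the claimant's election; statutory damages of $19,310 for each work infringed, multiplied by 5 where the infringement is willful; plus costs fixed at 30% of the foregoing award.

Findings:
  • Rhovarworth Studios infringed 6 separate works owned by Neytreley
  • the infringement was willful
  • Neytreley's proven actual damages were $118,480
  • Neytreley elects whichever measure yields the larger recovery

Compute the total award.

$753,090

Statutory damages: 6 × $19,310 = $115,860
Multiplied by 5: 5 × $115,860 = $579,300
Greater of actual damages ($118,480) or enhanced statutory damages ($579,300): $579,300
Costs: 30% of $579,300 = $173,790
Award plus costs: $579,300 + $173,790 = $753,090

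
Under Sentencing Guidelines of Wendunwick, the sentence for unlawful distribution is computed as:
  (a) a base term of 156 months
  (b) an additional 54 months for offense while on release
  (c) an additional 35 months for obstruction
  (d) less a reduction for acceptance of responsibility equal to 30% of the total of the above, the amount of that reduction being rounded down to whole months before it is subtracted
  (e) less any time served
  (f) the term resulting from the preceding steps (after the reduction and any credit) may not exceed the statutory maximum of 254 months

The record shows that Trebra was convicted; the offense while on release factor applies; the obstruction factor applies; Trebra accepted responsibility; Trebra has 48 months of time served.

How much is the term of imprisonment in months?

Offense while on release enhancement: +54 months
Obstruction enhancement: +35 months
Adjusted term: 156 months + 54 months + 35 months = 245 months
Acceptance of responsibility reduction: 30% of 245 months = 73 months (rounded down)
After reduction: 245 − 73 = 172 months
Less time served: 172 months − 48 months = 124 months
Cap at 254 months: 124 months is within the cap, no reduction.

124 months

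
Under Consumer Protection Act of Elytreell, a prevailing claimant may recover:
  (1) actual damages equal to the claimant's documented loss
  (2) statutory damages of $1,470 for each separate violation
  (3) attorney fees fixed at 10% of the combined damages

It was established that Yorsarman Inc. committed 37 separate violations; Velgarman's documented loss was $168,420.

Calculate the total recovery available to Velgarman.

Statutory damages: 37 × $1,470 = $54,390
Combined damages: $168,420 + $54,390 = $222,810
Attorney fees: 10% of $222,810 = $22,281
Total recovery: $222,810 + $22,281 = $245,091

$245,091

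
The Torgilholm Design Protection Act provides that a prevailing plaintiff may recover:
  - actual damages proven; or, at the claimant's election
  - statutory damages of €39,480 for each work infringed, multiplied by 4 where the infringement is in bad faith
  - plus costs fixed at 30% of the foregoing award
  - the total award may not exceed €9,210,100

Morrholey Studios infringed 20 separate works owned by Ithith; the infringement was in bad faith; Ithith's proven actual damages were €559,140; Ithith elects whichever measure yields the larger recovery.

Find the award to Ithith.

Statutory damages: 20 × €39,480 = €789,600
Multiplied by 4: 4 × €789,600 = €3,158,400
Greater of actual damages (€559,140) or enhanced statutory damages (€3,158,400): €3,158,400
Costs: 30% of €3,158,400 = €947,520
Award plus costs: €3,158,400 + €947,520 = €4,105,920
Cap at €9,210,100: €4,105,920 is within the cap, no reduction.

€4,105,920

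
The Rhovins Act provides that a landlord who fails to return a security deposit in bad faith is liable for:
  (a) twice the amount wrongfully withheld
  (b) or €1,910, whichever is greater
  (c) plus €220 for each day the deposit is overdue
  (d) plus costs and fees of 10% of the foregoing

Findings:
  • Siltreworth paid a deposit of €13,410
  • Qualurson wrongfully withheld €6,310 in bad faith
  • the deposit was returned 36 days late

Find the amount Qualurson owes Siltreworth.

Doubled: 2 × €6,310 = €12,620
Minimum €1,910: €12,620 meets the minimum, no increase.
Late-return penalty: 36 × €220 = €7,920
Damages plus late penalty: €12,620 + €7,920 = €20,540
Costs and fees: 10% of €20,540 = €2,054
Total recovery: €20,540 + €2,054 = €22,594

€22,594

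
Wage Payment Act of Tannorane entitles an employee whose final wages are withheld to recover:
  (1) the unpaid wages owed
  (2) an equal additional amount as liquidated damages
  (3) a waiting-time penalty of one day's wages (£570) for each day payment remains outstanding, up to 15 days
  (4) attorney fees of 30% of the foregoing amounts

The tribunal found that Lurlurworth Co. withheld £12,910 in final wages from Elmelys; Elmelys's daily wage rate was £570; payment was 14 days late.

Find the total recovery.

Liquidated damages (equal amount): £12,910
Penalty days: min(14, 15) = 14
Waiting-time penalty: 14 × £570 = £7,980
Subtotal: £12,910 + £12,910 + £7,980 = £33,800
Attorney fees: 30% of £33,800 = £10,140
Total award: £33,800 + £10,140 = £43,940

£43,940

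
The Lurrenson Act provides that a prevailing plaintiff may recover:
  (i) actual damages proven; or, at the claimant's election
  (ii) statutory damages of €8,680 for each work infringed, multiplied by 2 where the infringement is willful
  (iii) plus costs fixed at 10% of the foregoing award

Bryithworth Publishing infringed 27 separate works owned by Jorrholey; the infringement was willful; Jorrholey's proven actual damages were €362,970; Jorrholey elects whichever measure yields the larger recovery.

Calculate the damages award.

Statutory damages: 27 × €8,680 = €234,360
Doubled: 2 × €234,360 = €468,720
Greater of actual damages (€362,970) or enhanced statutory damages (€468,720): €468,720
Costs: 10% of €468,720 = €46,872
Award plus costs: €468,720 + €46,872 = €515,592

€515,592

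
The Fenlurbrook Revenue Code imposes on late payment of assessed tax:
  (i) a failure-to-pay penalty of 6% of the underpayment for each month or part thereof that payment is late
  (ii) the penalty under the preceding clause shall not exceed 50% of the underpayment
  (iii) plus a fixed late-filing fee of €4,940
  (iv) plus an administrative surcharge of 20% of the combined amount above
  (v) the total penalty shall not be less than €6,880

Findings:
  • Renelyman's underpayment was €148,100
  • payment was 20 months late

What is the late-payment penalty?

Penalty: €94,788

Accrued rate: 6% × 20 = 120%, capped at 50% → 50%
Failure-to-pay penalty: 50% of €148,100 = €74,050
Penalty before surcharge: €74,050 + €4,940 = €78,990
Administrative surcharge: 20% of €78,990 = €15,798
Total penalty: €78,990 + €15,798 = €94,788
Minimum €6,880: €94,788 meets the minimum, no increase.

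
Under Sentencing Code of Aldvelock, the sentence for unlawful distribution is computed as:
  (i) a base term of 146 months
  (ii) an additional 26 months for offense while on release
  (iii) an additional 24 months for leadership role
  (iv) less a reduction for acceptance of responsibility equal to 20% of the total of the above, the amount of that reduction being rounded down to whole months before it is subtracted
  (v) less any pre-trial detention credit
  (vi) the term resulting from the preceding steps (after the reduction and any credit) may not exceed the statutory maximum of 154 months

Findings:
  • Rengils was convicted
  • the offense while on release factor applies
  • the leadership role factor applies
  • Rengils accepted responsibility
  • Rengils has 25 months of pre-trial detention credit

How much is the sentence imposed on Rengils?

Offense while on release enhancement: +26 months
Leadership role enhancement: +24 months
Adjusted term: 146 months + 26 months + 24 months = 196 months
Acceptance of responsibility reduction: 20% of 196 months = 39 months (rounded down)
After reduction: 196 − 39 = 157 months
Less pre-trial detention credit: 157 months − 25 months = 132 months
Cap at 154 months: 132 months is within the cap, no reduction.

132 months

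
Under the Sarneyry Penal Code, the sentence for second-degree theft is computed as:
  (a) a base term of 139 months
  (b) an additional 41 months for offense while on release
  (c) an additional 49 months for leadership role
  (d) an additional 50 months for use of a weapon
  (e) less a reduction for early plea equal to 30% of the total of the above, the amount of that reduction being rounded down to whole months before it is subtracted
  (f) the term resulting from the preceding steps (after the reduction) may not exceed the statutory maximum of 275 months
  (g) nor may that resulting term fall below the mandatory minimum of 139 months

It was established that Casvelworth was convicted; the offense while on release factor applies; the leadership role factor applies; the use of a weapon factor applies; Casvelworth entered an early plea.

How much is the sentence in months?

Offense while on release enhancement: +41 months
Leadership role enhancement: +49 months
Use of a weapon enhancement: +50 months
Adjusted term: 139 months + 41 months + 49 months + 50 months = 279 months
Early plea reduction: 30% of 279 months = 83 months (rounded down)
After reduction: 279 − 83 = 196 months
Cap at 275 months: 196 months is within the cap, no reduction.
Minimum 139 months: 196 months meets the minimum, no increase.

196 months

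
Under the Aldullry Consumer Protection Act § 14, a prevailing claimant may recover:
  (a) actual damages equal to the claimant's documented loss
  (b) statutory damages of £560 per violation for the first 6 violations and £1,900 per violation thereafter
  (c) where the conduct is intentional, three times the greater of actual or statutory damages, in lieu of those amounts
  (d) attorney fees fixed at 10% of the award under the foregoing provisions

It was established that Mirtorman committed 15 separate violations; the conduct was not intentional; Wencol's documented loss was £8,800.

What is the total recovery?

£32,186

First 6 violations: 6 × £560 = £3,360
Remaining violations: (15 − 6) × £1,900 = £17,100
Statutory damages: £3,360 + £17,100 = £20,460
Conduct not intentional: the in-lieu enhancement does not apply.
Actual plus statutory damages: £8,800 + £20,460 = £29,260
Attorney fees: 10% of £29,260 = £2,926
Total recovery: £29,260 + £2,926 = £32,186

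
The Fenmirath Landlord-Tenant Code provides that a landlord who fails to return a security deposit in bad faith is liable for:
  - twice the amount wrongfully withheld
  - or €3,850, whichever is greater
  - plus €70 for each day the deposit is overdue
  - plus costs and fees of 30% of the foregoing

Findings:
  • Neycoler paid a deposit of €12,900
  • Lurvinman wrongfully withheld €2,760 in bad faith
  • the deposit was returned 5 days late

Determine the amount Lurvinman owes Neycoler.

Doubled: 2 × €2,760 = €5,520
Minimum €3,850: €5,520 meets the minimum, no increase.
Late-return penalty: 5 × €70 = €350
Damages plus late penalty: €5,520 + €350 = €5,870
Costs and fees: 30% of €5,870 = €1,761
Total recovery: €5,870 + €1,761 = €7,631

€7,631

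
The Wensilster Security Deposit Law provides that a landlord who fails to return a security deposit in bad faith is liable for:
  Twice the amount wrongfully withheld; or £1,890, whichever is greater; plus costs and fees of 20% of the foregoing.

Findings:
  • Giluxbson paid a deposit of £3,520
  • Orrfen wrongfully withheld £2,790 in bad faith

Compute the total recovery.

£6,696

Doubled: 2 × £2,790 = £5,580
Minimum £1,890: £5,580 meets the minimum, no increase.
Costs and fees: 20% of £5,580 = £1,116
Total recovery: £5,580 + £1,116 = £6,696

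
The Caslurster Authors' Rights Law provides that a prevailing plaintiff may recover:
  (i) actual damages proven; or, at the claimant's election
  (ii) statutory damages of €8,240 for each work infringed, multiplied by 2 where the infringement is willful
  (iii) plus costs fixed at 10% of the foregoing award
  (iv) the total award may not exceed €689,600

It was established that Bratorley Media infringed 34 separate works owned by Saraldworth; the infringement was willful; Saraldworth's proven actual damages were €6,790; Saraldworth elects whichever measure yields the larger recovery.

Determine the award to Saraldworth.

€616,352

Statutory damages: 34 × €8,240 = €280,160
Doubled: 2 × €280,160 = €560,320
Greater of actual damages (€6,790) or enhanced statutory damages (€560,320): €560,320
Costs: 10% of €560,320 = €56,032
Award plus costs: €560,320 + €56,032 = €616,352
Cap at €689,600: €616,352 is within the cap, no reduction.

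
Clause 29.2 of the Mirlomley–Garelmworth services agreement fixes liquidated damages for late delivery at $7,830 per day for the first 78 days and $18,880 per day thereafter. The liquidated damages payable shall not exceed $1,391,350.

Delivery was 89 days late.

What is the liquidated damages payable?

First 78 days: 78 × $7,830 = $610,740
Remaining days: (89 − 78) × $18,880 = $207,680
Accrued per-day damages: $610,740 + $207,680 = $818,420
Cap at $1,391,350: $818,420 is within the cap, no reduction.

$818,420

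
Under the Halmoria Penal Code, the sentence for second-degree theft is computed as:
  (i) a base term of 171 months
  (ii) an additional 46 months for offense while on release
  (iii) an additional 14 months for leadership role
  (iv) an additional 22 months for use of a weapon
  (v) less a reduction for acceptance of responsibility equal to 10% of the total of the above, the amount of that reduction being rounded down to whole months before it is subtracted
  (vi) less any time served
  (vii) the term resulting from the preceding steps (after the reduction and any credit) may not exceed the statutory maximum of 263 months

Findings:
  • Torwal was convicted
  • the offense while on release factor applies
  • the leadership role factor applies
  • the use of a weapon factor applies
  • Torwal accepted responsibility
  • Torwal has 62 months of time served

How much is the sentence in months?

Sentence: 166 months

Offense while on release enhancement: +46 months
Leadership role enhancement: +14 months
Use of a weapon enhancement: +22 months
Adjusted term: 171 months + 46 months + 14 months + 22 months = 253 months
Acceptance of responsibility reduction: 10% of 253 months = 25 months (rounded down)
After reduction: 253 − 25 = 228 months
Less time served: 228 months − 62 months = 166 months
Cap at 263 months: 166 months is within the cap, no reduction.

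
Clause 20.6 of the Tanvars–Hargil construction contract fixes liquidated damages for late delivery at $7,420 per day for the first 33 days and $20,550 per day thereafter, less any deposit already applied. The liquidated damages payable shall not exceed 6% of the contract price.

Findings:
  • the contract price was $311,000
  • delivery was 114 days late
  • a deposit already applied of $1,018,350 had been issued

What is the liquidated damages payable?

Liquidated damages: $18,660

First 33 days: 33 × $7,420 = $244,860
Remaining days: (114 − 33) × $20,550 = $1,664,550
Accrued per-day damages: $244,860 + $1,664,550 = $1,909,410
Less deposit already applied: $1,909,410 − $1,018,350 = $891,060
Cap: 6% of $311,000 = $18,660
Cap at $18,660: $891,060 exceeds the cap → $18,660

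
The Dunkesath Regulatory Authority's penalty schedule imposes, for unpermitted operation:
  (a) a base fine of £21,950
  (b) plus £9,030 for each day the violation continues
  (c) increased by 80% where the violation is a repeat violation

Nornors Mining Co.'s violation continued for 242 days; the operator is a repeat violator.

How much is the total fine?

£3,972,978

Per-day component: 242 × £9,030 = £2,185,260
Base plus per-day: £21,950 + £2,185,260 = £2,207,210
Enhancement: 80% of £2,207,210 = £1,765,768
Enhanced fine: £2,207,210 + £1,765,768 = £3,972,978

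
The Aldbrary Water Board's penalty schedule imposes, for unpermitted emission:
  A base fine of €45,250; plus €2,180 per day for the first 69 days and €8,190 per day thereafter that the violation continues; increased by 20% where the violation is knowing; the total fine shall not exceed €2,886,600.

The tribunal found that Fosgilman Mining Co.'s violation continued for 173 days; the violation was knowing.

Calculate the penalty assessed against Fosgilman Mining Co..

First 69 days: 69 × €2,180 = €150,420
Remaining days: (173 − 69) × €8,190 = €851,760
Per-day component: €150,420 + €851,760 = €1,002,180
Base plus per-day: €45,250 + €1,002,180 = €1,047,430
Enhancement: 20% of €1,047,430 = €209,486
Enhanced fine: €1,047,430 + €209,486 = €1,256,916
Cap at €2,886,600: €1,256,916 is within the cap, no reduction.

€1,256,916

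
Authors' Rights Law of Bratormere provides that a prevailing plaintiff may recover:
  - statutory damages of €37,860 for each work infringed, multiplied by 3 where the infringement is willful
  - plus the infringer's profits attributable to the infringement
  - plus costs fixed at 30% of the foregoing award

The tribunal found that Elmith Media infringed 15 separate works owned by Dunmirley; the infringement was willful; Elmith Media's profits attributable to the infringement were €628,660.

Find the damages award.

€3,032,068

Statutory damages: 15 × €37,860 = €567,900
Trebled: 3 × €567,900 = €1,703,700
Combined award: €1,703,700 + €628,660 = €2,332,360
Costs: 30% of €2,332,360 = €699,708
Award plus costs: €2,332,360 + €699,708 = €3,032,068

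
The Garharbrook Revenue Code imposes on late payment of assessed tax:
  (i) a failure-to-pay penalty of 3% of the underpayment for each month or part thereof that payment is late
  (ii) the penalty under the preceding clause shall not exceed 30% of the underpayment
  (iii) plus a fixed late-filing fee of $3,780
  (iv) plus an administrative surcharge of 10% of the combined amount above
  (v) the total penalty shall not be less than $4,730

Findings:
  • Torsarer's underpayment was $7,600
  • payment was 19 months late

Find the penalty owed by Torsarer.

Accrued rate: 3% × 19 = 57%, capped at 30% → 30%
Failure-to-pay penalty: 30% of $7,600 = $2,280
Penalty before surcharge: $2,280 + $3,780 = $6,060
Administrative surcharge: 10% of $6,060 = $606
Total penalty: $6,060 + $606 = $6,666
Minimum $4,730: $6,666 meets the minimum, no increase.

$6,666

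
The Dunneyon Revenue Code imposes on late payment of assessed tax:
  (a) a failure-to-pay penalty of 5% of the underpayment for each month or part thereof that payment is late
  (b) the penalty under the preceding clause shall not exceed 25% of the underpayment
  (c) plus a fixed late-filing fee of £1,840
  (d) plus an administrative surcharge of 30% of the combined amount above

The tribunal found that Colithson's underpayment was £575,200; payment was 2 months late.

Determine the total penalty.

Accrued rate: 5% × 2 = 10%, capped at 25% → 10%
Failure-to-pay penalty: 10% of £575,200 = £57,520
Penalty before surcharge: £57,520 + £1,840 = £59,360
Administrative surcharge: 30% of £59,360 = £17,808
Total penalty: £59,360 + £17,808 = £77,168

£77,168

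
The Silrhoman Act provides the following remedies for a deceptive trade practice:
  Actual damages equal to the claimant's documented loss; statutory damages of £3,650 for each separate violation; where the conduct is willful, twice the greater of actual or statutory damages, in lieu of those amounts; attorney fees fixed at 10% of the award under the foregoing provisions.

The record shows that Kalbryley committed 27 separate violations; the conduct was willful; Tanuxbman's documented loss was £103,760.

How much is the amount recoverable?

Statutory damages: 27 × £3,650 = £98,550
Greater of actual damages (£103,760) or statutory damages (£98,550): £103,760
Doubled: 2 × £103,760 = £207,520
Attorney fees: 10% of £207,520 = £20,752
Total recovery: £207,520 + £20,752 = £228,272

£228,272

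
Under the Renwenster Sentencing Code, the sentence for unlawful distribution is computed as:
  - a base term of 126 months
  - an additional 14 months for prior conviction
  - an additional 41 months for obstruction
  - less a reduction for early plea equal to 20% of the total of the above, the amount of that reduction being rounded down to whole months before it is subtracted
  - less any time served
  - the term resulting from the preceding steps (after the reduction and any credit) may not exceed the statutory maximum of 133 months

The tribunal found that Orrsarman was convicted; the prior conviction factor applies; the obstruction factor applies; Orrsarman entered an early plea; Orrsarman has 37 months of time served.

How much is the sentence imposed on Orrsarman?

Prior conviction enhancement: +14 months
Obstruction enhancement: +41 months
Adjusted term: 126 months + 14 months + 41 months = 181 months
Early plea reduction: 20% of 181 months = 36 months (rounded down)
After reduction: 181 − 36 = 145 months
Less time served: 145 months − 37 months = 108 months
Cap at 133 months: 108 months is within the cap, no reduction.

Sentence: 108 months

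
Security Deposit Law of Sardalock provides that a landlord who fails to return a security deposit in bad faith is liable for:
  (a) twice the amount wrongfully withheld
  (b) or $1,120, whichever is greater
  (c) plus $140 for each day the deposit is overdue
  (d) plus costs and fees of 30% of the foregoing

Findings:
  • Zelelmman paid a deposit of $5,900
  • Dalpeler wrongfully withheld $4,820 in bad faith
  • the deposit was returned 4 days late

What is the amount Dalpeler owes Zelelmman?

Doubled: 2 × $4,820 = $9,640
Minimum $1,120: $9,640 meets the minimum, no increase.
Late-return penalty: 4 × $140 = $560
Damages plus late penalty: $9,640 + $560 = $10,200
Costs and fees: 30% of $10,200 = $3,060
Total recovery: $10,200 + $3,060 = $13,260

$13,260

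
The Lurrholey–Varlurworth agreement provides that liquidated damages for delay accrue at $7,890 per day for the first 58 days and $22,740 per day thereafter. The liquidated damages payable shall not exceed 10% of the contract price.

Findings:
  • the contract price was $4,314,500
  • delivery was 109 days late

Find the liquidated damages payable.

First 58 days: 58 × $7,890 = $457,620
Remaining days: (109 − 58) × $22,740 = $1,159,740
Accrued per-day damages: $457,620 + $1,159,740 = $1,617,360
Cap: 10% of $4,314,500 = $431,450
Cap at $431,450: $1,617,360 exceeds the cap → $431,450

$431,450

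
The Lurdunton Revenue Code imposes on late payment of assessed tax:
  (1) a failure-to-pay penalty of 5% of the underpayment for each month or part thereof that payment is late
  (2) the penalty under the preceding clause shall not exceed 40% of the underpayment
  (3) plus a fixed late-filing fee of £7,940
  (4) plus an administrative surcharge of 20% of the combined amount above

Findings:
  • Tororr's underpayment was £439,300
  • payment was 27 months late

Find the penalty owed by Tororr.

£220,392

Accrued rate: 5% × 27 = 135%, capped at 40% → 40%
Failure-to-pay penalty: 40% of £439,300 = £175,720
Penalty before surcharge: £175,720 + £7,940 = £183,660
Administrative surcharge: 20% of £183,660 = £36,732
Total penalty: £183,660 + £36,732 = £220,392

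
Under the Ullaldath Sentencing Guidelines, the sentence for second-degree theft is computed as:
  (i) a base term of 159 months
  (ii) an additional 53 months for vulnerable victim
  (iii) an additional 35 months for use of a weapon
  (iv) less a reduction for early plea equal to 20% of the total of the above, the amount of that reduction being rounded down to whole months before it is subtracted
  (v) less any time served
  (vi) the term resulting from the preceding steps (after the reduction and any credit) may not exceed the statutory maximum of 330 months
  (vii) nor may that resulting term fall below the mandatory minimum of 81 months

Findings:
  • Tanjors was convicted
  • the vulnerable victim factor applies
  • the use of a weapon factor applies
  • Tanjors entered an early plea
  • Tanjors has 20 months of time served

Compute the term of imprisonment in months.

Vulnerable victim enhancement: +53 months
Use of a weapon enhancement: +35 months
Adjusted term: 159 months + 53 months + 35 months = 247 months
Early plea reduction: 20% of 247 months = 49 months (rounded down)
After reduction: 247 − 49 = 198 months
Less time served: 198 months − 20 months = 178 months
Cap at 330 months: 178 months is within the cap, no reduction.
Minimum 81 months: 178 months meets the minimum, no increase.

178 months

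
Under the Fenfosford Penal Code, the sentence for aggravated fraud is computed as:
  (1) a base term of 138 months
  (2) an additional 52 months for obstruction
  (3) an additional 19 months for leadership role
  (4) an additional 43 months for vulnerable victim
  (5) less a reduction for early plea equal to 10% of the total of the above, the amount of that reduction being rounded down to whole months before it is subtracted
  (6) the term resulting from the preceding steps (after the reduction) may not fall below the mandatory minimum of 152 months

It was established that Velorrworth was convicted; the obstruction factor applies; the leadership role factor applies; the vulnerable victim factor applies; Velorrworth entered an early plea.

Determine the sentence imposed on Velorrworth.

Obstruction enhancement: +52 months
Leadership role enhancement: +19 months
Vulnerable victim enhancement: +43 months
Adjusted term: 138 months + 52 months + 19 months + 43 months = 252 months
Early plea reduction: 10% of 252 months = 25 months (rounded down)
After reduction: 252 − 25 = 227 months
Minimum 152 months: 227 months meets the minimum, no increase.

227 months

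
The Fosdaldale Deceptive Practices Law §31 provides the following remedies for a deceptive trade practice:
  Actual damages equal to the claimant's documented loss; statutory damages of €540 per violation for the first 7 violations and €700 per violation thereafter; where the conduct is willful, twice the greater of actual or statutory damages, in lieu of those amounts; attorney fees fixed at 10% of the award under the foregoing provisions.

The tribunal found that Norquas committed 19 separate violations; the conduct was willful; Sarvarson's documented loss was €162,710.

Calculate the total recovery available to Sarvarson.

First 7 violations: 7 × €540 = €3,780
Remaining violations: (19 − 7) × €700 = €8,400
Statutory damages: €3,780 + €8,400 = €12,180
Greater of actual damages (€162,710) or statutory damages (€12,180): €162,710
Doubled: 2 × €162,710 = €325,420
Attorney fees: 10% of €325,420 = €32,542
Total recovery: €325,420 + €32,542 = €357,962

Total recovery: €357,962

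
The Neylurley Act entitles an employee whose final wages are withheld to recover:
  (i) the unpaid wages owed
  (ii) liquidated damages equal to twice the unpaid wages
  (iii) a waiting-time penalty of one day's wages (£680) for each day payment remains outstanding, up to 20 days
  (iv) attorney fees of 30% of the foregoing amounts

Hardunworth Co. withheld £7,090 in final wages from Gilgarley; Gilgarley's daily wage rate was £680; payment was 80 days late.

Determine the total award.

Doubled: 2 × £7,090 = £14,180
Penalty days: min(80, 20) = 20
Waiting-time penalty: 20 × £680 = £13,600
Subtotal: £7,090 + £14,180 + £13,600 = £34,870
Attorney fees: 30% of £34,870 = £10,461
Total award: £34,870 + £10,461 = £45,331

£45,331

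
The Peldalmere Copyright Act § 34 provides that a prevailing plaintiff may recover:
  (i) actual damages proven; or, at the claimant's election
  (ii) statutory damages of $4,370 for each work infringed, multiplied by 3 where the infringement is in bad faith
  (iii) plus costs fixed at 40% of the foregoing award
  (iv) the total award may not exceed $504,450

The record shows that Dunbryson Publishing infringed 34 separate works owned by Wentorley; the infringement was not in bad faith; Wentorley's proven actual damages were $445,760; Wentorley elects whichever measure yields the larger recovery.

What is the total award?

Award: $504,450

Statutory damages: 34 × $4,370 = $148,580
Infringement not in bad faith: no ×3 enhancement.
Greater of actual damages ($445,760) or statutory damages ($148,580): $445,760
Costs: 40% of $445,760 = $178,304
Award plus costs: $445,760 + $178,304 = $624,064
Cap at $504,450: $624,064 exceeds the cap → $504,450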